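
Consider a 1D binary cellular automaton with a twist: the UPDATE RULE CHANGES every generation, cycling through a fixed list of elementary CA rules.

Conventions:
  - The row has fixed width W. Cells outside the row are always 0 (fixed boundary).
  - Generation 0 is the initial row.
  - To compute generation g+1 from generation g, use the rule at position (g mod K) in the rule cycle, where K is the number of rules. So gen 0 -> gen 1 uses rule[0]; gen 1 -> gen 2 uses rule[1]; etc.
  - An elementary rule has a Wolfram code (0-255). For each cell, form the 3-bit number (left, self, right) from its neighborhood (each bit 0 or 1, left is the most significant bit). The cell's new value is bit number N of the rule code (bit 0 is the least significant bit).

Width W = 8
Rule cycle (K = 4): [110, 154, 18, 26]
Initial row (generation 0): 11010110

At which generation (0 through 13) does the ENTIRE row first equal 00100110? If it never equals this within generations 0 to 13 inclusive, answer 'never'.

Gen 0: 11010110
Gen 1 (rule 110): 11111110
Gen 2 (rule 154): 11111101
Gen 3 (rule 18): 00000000
Gen 4 (rule 26): 00000000
Gen 5 (rule 110): 00000000
Gen 6 (rule 154): 00000000
Gen 7 (rule 18): 00000000
Gen 8 (rule 26): 00000000
Gen 9 (rule 110): 00000000
Gen 10 (rule 154): 00000000
Gen 11 (rule 18): 00000000
Gen 12 (rule 26): 00000000
Gen 13 (rule 110): 00000000

Answer: never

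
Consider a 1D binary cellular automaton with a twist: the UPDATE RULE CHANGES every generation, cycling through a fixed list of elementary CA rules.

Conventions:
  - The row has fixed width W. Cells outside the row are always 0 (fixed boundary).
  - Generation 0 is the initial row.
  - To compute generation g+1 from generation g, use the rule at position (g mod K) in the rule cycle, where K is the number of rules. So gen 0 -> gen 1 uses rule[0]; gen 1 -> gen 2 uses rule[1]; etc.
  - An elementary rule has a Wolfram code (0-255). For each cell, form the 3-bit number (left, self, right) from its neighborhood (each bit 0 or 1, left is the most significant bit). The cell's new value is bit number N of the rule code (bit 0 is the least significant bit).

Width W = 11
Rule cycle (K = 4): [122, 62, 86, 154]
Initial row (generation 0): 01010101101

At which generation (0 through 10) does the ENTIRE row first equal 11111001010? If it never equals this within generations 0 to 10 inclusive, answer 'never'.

Gen 0: 01010101101
Gen 1 (rule 122): 10101011110
Gen 2 (rule 62): 11111110001
Gen 3 (rule 86): 00000011011
Gen 4 (rule 154): 00000110010
Gen 5 (rule 122): 00001111101
Gen 6 (rule 62): 00011000011
Gen 7 (rule 86): 00101100101
Gen 8 (rule 154): 01001011000
Gen 9 (rule 122): 10110111100
Gen 10 (rule 62): 11101100010

Answer: never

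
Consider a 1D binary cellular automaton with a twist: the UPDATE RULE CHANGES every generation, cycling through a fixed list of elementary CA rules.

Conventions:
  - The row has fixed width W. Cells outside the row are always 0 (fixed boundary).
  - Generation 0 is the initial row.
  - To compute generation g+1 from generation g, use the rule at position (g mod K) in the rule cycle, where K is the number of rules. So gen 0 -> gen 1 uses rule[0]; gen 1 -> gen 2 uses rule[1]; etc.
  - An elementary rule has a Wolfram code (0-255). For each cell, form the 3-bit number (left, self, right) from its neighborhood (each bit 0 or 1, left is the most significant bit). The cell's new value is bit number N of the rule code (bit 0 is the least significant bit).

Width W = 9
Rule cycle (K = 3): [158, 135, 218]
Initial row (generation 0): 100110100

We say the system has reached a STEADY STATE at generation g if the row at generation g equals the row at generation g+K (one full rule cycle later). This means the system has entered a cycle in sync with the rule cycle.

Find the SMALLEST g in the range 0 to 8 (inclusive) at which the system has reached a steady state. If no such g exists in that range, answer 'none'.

Gen 0: 100110100
Gen 1 (rule 158): 111100110
Gen 2 (rule 135): 011001000
Gen 3 (rule 218): 111110100
Gen 4 (rule 158): 111100110
Gen 5 (rule 135): 011001000
Gen 6 (rule 218): 111110100
Gen 7 (rule 158): 111100110
Gen 8 (rule 135): 011001000
Gen 9 (rule 218): 111110100
Gen 10 (rule 158): 111100110
Gen 11 (rule 135): 011001000

Answer: 1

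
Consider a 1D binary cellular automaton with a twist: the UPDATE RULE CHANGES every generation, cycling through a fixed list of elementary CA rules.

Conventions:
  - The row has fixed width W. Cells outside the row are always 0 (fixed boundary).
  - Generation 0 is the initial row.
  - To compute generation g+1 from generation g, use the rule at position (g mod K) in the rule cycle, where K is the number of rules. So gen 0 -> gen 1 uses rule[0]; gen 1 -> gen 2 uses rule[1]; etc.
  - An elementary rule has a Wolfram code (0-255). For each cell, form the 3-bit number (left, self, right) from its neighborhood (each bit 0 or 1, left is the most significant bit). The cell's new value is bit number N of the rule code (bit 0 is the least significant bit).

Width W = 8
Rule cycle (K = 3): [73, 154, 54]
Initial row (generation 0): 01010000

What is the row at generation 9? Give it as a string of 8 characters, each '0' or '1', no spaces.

Gen 0: 01010000
Gen 1 (rule 73): 00000111
Gen 2 (rule 154): 00001110
Gen 3 (rule 54): 00010001
Gen 4 (rule 73): 11000100
Gen 5 (rule 154): 10101010
Gen 6 (rule 54): 11111111
Gen 7 (rule 73): 10000001
Gen 8 (rule 154): 01000010
Gen 9 (rule 54): 11100111

Answer: 11100111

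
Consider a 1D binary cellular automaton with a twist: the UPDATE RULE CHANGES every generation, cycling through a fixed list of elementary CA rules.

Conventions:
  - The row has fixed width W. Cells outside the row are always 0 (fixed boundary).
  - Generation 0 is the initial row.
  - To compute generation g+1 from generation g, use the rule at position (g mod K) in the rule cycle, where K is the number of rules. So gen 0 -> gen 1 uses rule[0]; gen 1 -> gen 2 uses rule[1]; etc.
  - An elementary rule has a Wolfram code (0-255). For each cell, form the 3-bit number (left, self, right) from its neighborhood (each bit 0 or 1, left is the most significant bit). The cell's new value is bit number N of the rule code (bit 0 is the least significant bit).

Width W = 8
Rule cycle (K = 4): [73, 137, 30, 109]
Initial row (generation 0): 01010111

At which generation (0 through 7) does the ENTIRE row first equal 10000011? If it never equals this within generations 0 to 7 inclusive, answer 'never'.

Answer: 7

Derivation:
Gen 0: 01010111
Gen 1 (rule 73): 00000101
Gen 2 (rule 137): 11110000
Gen 3 (rule 30): 10001000
Gen 4 (rule 109): 10101011
Gen 5 (rule 73): 00000011
Gen 6 (rule 137): 11111010
Gen 7 (rule 30): 10000011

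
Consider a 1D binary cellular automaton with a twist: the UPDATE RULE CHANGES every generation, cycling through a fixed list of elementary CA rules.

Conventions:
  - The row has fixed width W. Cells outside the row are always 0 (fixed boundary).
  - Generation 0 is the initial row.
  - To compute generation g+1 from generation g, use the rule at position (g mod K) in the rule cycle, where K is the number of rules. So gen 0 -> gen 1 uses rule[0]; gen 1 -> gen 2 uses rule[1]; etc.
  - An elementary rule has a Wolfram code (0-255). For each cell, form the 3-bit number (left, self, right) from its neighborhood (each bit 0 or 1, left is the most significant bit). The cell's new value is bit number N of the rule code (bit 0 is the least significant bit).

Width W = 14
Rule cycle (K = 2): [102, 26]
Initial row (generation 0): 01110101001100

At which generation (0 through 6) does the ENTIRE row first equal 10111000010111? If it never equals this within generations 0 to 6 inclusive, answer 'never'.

Answer: 5

Derivation:
Gen 0: 01110101001100
Gen 1 (rule 102): 10011111010100
Gen 2 (rule 26): 01110000000010
Gen 3 (rule 102): 10010000000110
Gen 4 (rule 26): 01101000001101
Gen 5 (rule 102): 10111000010111
Gen 6 (rule 26): 00100100100100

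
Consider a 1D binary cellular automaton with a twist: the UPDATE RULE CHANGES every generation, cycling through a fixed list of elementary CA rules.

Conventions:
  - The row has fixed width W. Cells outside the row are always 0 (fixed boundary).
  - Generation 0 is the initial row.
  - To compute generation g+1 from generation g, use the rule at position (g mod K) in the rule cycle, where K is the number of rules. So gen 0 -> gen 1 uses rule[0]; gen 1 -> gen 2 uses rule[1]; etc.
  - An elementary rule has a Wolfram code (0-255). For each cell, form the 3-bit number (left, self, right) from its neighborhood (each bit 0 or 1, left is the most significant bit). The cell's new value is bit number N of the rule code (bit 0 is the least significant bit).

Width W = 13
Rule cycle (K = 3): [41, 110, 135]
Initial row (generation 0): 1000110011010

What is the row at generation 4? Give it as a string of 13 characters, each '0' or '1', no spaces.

Gen 0: 1000110011010
Gen 1 (rule 41): 0010100010100
Gen 2 (rule 110): 0111100111100
Gen 3 (rule 135): 1011001011001
Gen 4 (rule 41): 0110000110000

Answer: 0110000110000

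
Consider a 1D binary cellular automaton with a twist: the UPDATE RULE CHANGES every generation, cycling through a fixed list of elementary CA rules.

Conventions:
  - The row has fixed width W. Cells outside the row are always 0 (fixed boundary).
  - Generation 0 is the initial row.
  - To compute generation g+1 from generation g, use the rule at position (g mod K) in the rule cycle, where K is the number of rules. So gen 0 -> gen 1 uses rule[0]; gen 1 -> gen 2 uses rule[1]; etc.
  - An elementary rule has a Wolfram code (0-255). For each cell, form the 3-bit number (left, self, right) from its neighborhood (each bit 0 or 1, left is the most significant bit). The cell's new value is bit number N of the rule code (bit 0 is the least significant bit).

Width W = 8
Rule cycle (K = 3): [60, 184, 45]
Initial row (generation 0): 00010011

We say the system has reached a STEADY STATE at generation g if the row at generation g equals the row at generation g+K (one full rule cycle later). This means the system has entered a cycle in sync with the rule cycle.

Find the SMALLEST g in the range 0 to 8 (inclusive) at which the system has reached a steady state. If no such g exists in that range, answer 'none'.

Gen 0: 00010011
Gen 1 (rule 60): 00011010
Gen 2 (rule 184): 00010101
Gen 3 (rule 45): 11011111
Gen 4 (rule 60): 10110000
Gen 5 (rule 184): 01101000
Gen 6 (rule 45): 01011011
Gen 7 (rule 60): 01110110
Gen 8 (rule 184): 01101101
Gen 9 (rule 45): 01011011
Gen 10 (rule 60): 01110110
Gen 11 (rule 184): 01101101

Answer: 6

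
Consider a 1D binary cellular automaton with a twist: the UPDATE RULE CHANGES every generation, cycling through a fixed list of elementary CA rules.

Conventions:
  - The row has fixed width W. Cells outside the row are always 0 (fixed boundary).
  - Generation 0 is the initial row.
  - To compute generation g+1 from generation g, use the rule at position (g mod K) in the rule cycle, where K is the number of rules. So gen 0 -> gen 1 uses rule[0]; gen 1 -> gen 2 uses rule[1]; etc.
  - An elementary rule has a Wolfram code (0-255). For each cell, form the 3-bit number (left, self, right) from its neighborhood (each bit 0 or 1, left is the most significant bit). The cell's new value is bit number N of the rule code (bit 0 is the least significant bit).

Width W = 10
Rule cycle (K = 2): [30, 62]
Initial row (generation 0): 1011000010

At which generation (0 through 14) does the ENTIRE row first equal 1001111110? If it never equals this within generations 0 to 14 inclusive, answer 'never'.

Answer: 11

Derivation:
Gen 0: 1011000010
Gen 1 (rule 30): 1010100111
Gen 2 (rule 62): 1111111100
Gen 3 (rule 30): 1000000010
Gen 4 (rule 62): 1100000111
Gen 5 (rule 30): 1010001100
Gen 6 (rule 62): 1111011010
Gen 7 (rule 30): 1000010011
Gen 8 (rule 62): 1100111110
Gen 9 (rule 30): 1011100001
Gen 10 (rule 62): 1110010011
Gen 11 (rule 30): 1001111110
Gen 12 (rule 62): 1111000001
Gen 13 (rule 30): 1000100011
Gen 14 (rule 62): 1101110110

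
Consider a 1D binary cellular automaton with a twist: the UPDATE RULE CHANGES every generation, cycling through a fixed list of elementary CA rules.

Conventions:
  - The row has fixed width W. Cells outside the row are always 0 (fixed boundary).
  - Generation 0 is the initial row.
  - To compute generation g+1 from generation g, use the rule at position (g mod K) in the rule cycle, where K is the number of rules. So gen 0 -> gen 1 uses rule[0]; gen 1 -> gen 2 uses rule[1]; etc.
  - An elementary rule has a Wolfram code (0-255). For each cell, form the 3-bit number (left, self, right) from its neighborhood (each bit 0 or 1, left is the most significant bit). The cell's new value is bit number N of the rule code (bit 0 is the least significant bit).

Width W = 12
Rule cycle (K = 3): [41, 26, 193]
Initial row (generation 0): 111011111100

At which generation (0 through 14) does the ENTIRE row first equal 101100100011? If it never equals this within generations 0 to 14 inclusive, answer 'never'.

Gen 0: 111011111100
Gen 1 (rule 41): 100110000001
Gen 2 (rule 26): 011101000010
Gen 3 (rule 193): 001100011000
Gen 4 (rule 41): 101001010011
Gen 5 (rule 26): 000110001110
Gen 6 (rule 193): 110010100110
Gen 7 (rule 41): 100001000100
Gen 8 (rule 26): 010010101010
Gen 9 (rule 193): 000000000000
Gen 10 (rule 41): 111111111111
Gen 11 (rule 26): 100000000000
Gen 12 (rule 193): 001111111111
Gen 13 (rule 41): 101000000000
Gen 14 (rule 26): 000100000000

Answer: never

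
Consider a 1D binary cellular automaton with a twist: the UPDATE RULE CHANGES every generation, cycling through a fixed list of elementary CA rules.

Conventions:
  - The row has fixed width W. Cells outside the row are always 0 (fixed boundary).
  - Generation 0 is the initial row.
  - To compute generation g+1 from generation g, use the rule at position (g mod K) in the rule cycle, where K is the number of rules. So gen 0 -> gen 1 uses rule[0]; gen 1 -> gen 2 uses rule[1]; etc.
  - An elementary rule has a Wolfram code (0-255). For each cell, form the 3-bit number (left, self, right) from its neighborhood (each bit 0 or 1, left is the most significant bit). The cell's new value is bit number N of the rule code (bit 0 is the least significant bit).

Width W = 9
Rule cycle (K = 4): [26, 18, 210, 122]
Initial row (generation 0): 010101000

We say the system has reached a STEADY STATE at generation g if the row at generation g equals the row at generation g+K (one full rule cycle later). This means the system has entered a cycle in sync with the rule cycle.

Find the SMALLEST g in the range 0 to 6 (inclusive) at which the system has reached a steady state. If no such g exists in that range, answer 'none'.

Gen 0: 010101000
Gen 1 (rule 26): 100000100
Gen 2 (rule 18): 010001010
Gen 3 (rule 210): 101010001
Gen 4 (rule 122): 010101010
Gen 5 (rule 26): 100000001
Gen 6 (rule 18): 010000010
Gen 7 (rule 210): 101000101
Gen 8 (rule 122): 010101010
Gen 9 (rule 26): 100000001
Gen 10 (rule 18): 010000010

Answer: 4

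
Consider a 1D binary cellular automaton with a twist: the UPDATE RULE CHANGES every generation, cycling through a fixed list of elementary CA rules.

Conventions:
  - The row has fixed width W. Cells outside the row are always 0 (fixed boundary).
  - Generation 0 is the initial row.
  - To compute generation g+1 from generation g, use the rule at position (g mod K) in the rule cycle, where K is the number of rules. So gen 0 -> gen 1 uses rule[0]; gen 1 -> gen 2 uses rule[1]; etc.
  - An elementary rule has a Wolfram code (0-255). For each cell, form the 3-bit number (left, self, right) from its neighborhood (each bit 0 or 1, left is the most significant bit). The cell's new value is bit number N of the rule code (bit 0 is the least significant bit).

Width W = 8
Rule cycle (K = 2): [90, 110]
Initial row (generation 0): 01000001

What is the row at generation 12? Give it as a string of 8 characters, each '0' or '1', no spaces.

Gen 0: 01000001
Gen 1 (rule 90): 10100010
Gen 2 (rule 110): 11100110
Gen 3 (rule 90): 10111111
Gen 4 (rule 110): 11100001
Gen 5 (rule 90): 10110010
Gen 6 (rule 110): 11110110
Gen 7 (rule 90): 10010111
Gen 8 (rule 110): 10111101
Gen 9 (rule 90): 00100100
Gen 10 (rule 110): 01101100
Gen 11 (rule 90): 11101110
Gen 12 (rule 110): 10111010

Answer: 10111010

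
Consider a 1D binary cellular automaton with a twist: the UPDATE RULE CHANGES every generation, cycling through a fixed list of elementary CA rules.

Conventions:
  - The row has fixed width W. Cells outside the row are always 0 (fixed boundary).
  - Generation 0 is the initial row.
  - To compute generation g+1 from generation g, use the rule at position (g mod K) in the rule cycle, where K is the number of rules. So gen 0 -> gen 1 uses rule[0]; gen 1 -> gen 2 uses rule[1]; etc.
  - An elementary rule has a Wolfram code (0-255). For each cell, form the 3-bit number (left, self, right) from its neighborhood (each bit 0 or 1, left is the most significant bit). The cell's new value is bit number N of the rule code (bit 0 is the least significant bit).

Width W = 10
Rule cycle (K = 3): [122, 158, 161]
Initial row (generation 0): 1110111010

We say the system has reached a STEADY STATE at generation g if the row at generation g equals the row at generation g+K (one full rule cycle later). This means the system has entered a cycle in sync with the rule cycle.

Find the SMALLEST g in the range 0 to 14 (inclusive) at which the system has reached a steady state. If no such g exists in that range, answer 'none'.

Answer: 8

Derivation:
Gen 0: 1110111010
Gen 1 (rule 122): 1011101101
Gen 2 (rule 158): 1011001001
Gen 3 (rule 161): 0100000000
Gen 4 (rule 122): 1010000000
Gen 5 (rule 158): 1011000000
Gen 6 (rule 161): 0100011111
Gen 7 (rule 122): 1010110001
Gen 8 (rule 158): 1010101011
Gen 9 (rule 161): 0101010100
Gen 10 (rule 122): 1010101010
Gen 11 (rule 158): 1010101011
Gen 12 (rule 161): 0101010100
Gen 13 (rule 122): 1010101010
Gen 14 (rule 158): 1010101011
Gen 15 (rule 161): 0101010100
Gen 16 (rule 122): 1010101010
Gen 17 (rule 158): 1010101011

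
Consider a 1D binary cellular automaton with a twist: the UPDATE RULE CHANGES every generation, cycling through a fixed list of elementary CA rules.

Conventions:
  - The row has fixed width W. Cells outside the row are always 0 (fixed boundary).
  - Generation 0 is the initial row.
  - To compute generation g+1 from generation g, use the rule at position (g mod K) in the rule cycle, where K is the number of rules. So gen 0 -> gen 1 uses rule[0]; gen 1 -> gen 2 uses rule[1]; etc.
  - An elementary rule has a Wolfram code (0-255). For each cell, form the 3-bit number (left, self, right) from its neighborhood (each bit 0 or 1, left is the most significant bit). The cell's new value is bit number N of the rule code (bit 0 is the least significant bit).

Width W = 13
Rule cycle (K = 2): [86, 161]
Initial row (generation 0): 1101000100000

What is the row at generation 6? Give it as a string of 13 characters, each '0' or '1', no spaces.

Answer: 0000010100011

Derivation:
Gen 0: 1101000100000
Gen 1 (rule 86): 0101101110000
Gen 2 (rule 161): 0010010100111
Gen 3 (rule 86): 0111110111001
Gen 4 (rule 161): 0011101010000
Gen 5 (rule 86): 0100101011000
Gen 6 (rule 161): 0000010100011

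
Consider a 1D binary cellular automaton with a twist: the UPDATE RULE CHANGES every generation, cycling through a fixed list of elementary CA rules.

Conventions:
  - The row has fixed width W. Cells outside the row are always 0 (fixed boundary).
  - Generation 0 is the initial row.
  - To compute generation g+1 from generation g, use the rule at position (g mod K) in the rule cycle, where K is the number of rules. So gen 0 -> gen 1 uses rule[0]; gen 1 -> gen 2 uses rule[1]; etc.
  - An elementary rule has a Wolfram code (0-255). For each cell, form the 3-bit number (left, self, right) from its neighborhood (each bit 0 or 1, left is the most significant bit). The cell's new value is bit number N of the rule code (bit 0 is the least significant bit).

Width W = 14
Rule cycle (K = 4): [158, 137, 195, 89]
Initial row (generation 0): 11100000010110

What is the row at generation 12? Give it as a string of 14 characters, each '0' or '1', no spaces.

Answer: 01101000001100

Derivation:
Gen 0: 11100000010110
Gen 1 (rule 158): 11010000110101
Gen 2 (rule 137): 10000110100000
Gen 3 (rule 195): 00111010001111
Gen 4 (rule 89): 10101001101001
Gen 5 (rule 158): 10101111001111
Gen 6 (rule 137): 00001110001110
Gen 7 (rule 195): 11110110110110
Gen 8 (rule 89): 10010110110111
Gen 9 (rule 158): 11110100100110
Gen 10 (rule 137): 11100000000100
Gen 11 (rule 195): 01101111111001
Gen 12 (rule 89): 01101000001100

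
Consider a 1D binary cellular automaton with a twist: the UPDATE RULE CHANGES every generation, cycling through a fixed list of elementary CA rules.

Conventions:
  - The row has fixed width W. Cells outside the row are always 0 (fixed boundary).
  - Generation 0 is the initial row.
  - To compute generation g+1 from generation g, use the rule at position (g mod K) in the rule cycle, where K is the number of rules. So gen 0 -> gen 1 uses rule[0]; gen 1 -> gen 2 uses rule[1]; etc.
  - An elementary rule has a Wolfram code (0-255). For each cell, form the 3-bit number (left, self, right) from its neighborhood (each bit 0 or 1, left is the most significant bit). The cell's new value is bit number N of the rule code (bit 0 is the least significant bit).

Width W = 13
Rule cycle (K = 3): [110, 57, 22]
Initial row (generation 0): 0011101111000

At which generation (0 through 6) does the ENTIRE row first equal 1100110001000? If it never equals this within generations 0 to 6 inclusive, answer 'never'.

Gen 0: 0011101111000
Gen 1 (rule 110): 0110111001000
Gen 2 (rule 57): 0101100100111
Gen 3 (rule 22): 1100011111000
Gen 4 (rule 110): 1100110001000
Gen 5 (rule 57): 1010101100111
Gen 6 (rule 22): 1010100011000

Answer: 4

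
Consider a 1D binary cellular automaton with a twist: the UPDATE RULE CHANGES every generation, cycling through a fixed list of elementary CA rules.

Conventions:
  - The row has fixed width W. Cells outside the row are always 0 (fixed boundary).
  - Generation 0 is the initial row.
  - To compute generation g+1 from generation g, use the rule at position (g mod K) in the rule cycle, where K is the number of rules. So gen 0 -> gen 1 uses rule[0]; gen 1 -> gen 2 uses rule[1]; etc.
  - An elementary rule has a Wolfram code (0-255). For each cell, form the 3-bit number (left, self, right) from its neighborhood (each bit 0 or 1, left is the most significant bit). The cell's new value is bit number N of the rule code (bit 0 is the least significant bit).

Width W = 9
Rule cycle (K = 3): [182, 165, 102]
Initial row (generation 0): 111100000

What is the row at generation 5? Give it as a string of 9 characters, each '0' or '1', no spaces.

Answer: 001000010

Derivation:
Gen 0: 111100000
Gen 1 (rule 182): 011010000
Gen 2 (rule 165): 000110111
Gen 3 (rule 102): 001011001
Gen 4 (rule 182): 011100111
Gen 5 (rule 165): 001000010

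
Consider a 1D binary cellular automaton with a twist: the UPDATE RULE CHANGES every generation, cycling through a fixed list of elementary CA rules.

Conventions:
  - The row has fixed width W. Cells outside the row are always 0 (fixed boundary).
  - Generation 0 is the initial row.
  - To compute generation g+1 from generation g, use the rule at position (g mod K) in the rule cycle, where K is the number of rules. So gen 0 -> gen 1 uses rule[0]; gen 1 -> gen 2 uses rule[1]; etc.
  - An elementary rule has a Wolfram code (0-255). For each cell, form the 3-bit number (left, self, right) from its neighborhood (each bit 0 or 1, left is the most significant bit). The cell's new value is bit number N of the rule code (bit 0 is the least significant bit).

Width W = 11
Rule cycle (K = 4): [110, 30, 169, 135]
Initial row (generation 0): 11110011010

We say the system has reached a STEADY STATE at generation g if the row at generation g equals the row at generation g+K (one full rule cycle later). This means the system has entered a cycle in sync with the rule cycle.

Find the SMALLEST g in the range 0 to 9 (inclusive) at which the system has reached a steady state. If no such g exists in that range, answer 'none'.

Answer: none

Derivation:
Gen 0: 11110011010
Gen 1 (rule 110): 10010111110
Gen 2 (rule 30): 11110100001
Gen 3 (rule 169): 11101001100
Gen 4 (rule 135): 01001010001
Gen 5 (rule 110): 11011110011
Gen 6 (rule 30): 10010001110
Gen 7 (rule 169): 00000101100
Gen 8 (rule 135): 11111100001
Gen 9 (rule 110): 10000100011
Gen 10 (rule 30): 11001110110
Gen 11 (rule 169): 10001101100
Gen 12 (rule 135): 10110000001
Gen 13 (rule 110): 11110000011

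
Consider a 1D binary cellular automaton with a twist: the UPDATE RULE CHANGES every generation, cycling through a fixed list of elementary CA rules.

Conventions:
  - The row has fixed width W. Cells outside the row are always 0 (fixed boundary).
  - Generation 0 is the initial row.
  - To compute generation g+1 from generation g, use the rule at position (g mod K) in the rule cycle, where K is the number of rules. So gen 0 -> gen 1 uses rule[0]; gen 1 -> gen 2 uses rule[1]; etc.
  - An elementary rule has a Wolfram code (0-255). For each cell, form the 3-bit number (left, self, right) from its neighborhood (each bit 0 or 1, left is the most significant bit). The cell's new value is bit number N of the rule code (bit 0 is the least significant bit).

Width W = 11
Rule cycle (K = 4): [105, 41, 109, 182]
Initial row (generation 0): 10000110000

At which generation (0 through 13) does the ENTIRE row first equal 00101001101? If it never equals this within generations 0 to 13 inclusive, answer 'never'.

Answer: never

Derivation:
Gen 0: 10000110000
Gen 1 (rule 105): 00110110111
Gen 2 (rule 41): 10101101100
Gen 3 (rule 109): 11111111101
Gen 4 (rule 182): 01111111011
Gen 5 (rule 105): 01000001111
Gen 6 (rule 41): 00011101000
Gen 7 (rule 109): 11010111011
Gen 8 (rule 182): 00111010100
Gen 9 (rule 105): 10101101001
Gen 10 (rule 41): 01011010000
Gen 11 (rule 109): 01111110111
Gen 12 (rule 182): 10111101010
Gen 13 (rule 105): 01100110100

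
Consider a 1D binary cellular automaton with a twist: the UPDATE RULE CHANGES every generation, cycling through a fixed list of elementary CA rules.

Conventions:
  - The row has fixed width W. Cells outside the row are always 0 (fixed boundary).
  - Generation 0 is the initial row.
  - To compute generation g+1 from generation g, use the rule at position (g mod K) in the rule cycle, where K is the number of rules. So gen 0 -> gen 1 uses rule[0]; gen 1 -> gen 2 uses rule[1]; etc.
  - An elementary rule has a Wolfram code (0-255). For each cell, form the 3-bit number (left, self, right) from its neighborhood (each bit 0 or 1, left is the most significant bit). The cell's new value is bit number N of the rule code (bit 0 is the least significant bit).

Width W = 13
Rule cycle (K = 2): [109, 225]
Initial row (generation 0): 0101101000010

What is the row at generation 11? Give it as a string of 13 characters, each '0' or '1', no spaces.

Gen 0: 0101101000010
Gen 1 (rule 109): 0111111011010
Gen 2 (rule 225): 0011111101100
Gen 3 (rule 109): 1010000111101
Gen 4 (rule 225): 0100110011110
Gen 5 (rule 109): 0100110010010
Gen 6 (rule 225): 0000010000000
Gen 7 (rule 109): 1111010111111
Gen 8 (rule 225): 0111101011111
Gen 9 (rule 109): 0100111110001
Gen 10 (rule 225): 0000011110100
Gen 11 (rule 109): 1111010011101

Answer: 1111010011101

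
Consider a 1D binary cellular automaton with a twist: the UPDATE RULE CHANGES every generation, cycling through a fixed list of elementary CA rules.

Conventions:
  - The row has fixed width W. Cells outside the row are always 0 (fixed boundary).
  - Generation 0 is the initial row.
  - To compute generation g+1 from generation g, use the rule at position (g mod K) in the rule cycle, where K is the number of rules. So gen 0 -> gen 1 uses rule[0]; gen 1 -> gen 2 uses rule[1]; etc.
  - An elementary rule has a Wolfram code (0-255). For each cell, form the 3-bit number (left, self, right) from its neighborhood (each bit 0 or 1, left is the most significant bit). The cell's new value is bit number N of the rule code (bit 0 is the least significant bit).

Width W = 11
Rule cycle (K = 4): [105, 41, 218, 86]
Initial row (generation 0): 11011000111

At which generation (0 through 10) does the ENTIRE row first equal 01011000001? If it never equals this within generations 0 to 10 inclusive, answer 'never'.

Gen 0: 11011000111
Gen 1 (rule 105): 11111010101
Gen 2 (rule 41): 10000101010
Gen 3 (rule 218): 01001000001
Gen 4 (rule 86): 11111100011
Gen 5 (rule 105): 10000101011
Gen 6 (rule 41): 00110010110
Gen 7 (rule 218): 01111100111
Gen 8 (rule 86): 10000111001
Gen 9 (rule 105): 00110101000
Gen 10 (rule 41): 10101010011

Answer: never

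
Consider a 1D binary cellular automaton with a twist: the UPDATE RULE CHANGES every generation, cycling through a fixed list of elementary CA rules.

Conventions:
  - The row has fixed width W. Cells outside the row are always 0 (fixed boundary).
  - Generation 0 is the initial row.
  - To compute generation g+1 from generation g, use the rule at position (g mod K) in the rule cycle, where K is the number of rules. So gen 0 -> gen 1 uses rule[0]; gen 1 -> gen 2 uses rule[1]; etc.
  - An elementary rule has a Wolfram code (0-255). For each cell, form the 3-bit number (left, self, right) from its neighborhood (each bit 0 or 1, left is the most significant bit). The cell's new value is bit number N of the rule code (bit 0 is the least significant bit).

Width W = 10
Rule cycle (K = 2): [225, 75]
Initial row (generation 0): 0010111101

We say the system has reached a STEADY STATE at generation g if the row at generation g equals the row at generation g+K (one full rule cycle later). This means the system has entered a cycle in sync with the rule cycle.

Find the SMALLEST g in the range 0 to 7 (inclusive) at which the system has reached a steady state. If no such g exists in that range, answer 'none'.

Answer: none

Derivation:
Gen 0: 0010111101
Gen 1 (rule 225): 1001011110
Gen 2 (rule 75): 0010010010
Gen 3 (rule 225): 1000000000
Gen 4 (rule 75): 0011111111
Gen 5 (rule 225): 1001111111
Gen 6 (rule 75): 0011000001
Gen 7 (rule 225): 1001011100
Gen 8 (rule 75): 0010010101
Gen 9 (rule 225): 1000001010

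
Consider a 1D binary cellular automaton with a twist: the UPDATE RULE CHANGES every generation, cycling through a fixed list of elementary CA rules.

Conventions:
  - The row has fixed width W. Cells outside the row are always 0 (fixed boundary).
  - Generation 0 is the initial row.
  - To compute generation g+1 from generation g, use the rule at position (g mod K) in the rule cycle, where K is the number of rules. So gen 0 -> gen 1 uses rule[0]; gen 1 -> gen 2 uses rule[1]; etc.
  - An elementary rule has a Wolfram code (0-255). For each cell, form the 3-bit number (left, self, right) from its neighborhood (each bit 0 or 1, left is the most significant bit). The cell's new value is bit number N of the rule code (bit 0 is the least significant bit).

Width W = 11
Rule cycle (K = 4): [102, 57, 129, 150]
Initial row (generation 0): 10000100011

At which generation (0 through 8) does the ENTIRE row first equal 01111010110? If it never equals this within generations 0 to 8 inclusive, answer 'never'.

Answer: never

Derivation:
Gen 0: 10000100011
Gen 1 (rule 102): 10001100101
Gen 2 (rule 57): 01101010010
Gen 3 (rule 129): 00000000000
Gen 4 (rule 150): 00000000000
Gen 5 (rule 102): 00000000000
Gen 6 (rule 57): 11111111111
Gen 7 (rule 129): 01111111110
Gen 8 (rule 150): 10111111101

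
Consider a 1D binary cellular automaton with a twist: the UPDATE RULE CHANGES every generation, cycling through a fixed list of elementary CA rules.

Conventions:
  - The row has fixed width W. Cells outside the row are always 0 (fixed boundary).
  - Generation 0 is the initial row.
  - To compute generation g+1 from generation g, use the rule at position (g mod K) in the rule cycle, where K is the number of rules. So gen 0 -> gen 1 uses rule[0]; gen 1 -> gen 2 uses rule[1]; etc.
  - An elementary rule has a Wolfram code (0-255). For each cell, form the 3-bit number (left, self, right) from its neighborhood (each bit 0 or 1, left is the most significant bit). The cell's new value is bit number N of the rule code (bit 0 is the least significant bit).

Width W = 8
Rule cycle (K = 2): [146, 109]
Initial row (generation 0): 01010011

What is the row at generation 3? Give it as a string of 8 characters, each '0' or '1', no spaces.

Answer: 00000000

Derivation:
Gen 0: 01010011
Gen 1 (rule 146): 10001100
Gen 2 (rule 109): 10101101
Gen 3 (rule 146): 00000000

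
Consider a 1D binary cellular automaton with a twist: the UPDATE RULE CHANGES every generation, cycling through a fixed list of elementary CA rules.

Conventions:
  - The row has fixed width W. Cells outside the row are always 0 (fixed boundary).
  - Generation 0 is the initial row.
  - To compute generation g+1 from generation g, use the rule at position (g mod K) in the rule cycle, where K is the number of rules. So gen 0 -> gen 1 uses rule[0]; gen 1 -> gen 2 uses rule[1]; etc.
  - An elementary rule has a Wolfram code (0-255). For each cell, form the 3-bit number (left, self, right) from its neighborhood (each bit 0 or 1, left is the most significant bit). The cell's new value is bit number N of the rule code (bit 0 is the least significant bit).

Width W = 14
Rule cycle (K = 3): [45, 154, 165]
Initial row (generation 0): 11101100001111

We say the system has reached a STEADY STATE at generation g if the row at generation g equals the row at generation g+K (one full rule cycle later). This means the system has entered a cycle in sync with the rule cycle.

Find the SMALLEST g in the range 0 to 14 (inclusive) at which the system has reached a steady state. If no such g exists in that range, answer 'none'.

Gen 0: 11101100001111
Gen 1 (rule 45): 10011001101000
Gen 2 (rule 154): 01110111000100
Gen 3 (rule 165): 00101010010101
Gen 4 (rule 45): 10111110011111
Gen 5 (rule 154): 00111101111110
Gen 6 (rule 165): 10011010111100
Gen 7 (rule 45): 10010111100001
Gen 8 (rule 154): 01100111010010
Gen 9 (rule 165): 00000010110010
Gen 10 (rule 45): 11111011100010
Gen 11 (rule 154): 11110011010101
Gen 12 (rule 165): 01100000111111
Gen 13 (rule 45): 01001110100000
Gen 14 (rule 154): 10111100010000
Gen 15 (rule 165): 11011001010111
Gen 16 (rule 45): 10110001111100
Gen 17 (rule 154): 00101011111010

Answer: none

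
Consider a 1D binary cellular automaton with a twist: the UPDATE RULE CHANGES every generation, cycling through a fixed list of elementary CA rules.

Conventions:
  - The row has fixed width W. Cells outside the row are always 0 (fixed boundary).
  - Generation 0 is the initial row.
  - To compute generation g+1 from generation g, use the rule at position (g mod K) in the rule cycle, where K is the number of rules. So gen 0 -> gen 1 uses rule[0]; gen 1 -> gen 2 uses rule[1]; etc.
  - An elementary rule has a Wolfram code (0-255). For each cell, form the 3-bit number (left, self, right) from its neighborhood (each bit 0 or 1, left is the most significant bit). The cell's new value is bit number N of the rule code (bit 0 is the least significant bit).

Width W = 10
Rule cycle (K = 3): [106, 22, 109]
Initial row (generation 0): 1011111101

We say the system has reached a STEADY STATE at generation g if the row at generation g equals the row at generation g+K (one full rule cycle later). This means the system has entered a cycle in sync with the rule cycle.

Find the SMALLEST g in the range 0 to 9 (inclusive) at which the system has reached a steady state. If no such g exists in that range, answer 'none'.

Gen 0: 1011111101
Gen 1 (rule 106): 0110000110
Gen 2 (rule 22): 1001001001
Gen 3 (rule 109): 1001001001
Gen 4 (rule 106): 0010010010
Gen 5 (rule 22): 0111111111
Gen 6 (rule 109): 0100000001
Gen 7 (rule 106): 1000000010
Gen 8 (rule 22): 1100000111
Gen 9 (rule 109): 1101110101
Gen 10 (rule 106): 1111011010
Gen 11 (rule 22): 0000000011
Gen 12 (rule 109): 1111111011

Answer: none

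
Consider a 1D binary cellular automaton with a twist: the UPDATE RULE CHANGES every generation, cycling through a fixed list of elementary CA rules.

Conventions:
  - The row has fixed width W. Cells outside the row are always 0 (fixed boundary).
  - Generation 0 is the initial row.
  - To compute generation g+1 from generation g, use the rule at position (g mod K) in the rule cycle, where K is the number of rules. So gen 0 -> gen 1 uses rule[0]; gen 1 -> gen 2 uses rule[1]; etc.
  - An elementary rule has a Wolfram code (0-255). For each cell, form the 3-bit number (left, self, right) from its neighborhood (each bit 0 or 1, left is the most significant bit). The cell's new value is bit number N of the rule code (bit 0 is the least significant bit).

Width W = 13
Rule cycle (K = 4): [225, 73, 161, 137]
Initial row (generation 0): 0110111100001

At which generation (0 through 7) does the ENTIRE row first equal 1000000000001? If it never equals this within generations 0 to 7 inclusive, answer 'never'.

Answer: 6

Derivation:
Gen 0: 0110111100001
Gen 1 (rule 225): 0011011101100
Gen 2 (rule 73): 1011010101101
Gen 3 (rule 161): 0100101010010
Gen 4 (rule 137): 0000000000000
Gen 5 (rule 225): 1111111111111
Gen 6 (rule 73): 1000000000001
Gen 7 (rule 161): 0011111111100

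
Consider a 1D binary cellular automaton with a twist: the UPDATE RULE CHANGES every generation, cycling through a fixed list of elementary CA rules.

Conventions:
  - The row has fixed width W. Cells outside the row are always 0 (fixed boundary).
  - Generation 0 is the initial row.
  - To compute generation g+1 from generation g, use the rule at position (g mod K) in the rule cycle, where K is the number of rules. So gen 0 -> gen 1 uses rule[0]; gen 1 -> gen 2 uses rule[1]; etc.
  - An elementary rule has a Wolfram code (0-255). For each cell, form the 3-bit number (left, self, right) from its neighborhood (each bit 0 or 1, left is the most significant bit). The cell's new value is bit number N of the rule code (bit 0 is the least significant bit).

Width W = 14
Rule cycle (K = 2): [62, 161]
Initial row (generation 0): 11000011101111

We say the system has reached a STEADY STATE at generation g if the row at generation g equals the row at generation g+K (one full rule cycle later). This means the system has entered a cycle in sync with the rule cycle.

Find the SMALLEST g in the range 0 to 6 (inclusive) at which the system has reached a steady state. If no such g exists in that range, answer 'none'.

Gen 0: 11000011101111
Gen 1 (rule 62): 10100110011000
Gen 2 (rule 161): 01000000000011
Gen 3 (rule 62): 11100000000110
Gen 4 (rule 161): 01001111110000
Gen 5 (rule 62): 11111000001000
Gen 6 (rule 161): 01110011100011
Gen 7 (rule 62): 11001110010110
Gen 8 (rule 161): 00000100001000

Answer: none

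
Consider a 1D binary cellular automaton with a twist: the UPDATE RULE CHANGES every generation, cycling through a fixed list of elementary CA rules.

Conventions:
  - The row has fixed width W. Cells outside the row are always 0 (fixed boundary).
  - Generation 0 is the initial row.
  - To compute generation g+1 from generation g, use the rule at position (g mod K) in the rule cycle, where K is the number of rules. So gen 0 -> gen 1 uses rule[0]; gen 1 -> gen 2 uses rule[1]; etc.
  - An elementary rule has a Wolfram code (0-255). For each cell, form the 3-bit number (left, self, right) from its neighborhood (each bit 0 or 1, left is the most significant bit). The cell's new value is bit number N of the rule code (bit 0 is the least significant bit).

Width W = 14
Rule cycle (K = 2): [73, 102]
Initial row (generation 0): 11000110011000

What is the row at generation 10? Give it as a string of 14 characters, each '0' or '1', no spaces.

Answer: 01010000010100

Derivation:
Gen 0: 11000110011000
Gen 1 (rule 73): 11010110011011
Gen 2 (rule 102): 01111010101101
Gen 3 (rule 73): 01001000001100
Gen 4 (rule 102): 11011000010100
Gen 5 (rule 73): 11011011000001
Gen 6 (rule 102): 01101101000011
Gen 7 (rule 73): 01101100011011
Gen 8 (rule 102): 10110100101101
Gen 9 (rule 73): 00110000001100
Gen 10 (rule 102): 01010000010100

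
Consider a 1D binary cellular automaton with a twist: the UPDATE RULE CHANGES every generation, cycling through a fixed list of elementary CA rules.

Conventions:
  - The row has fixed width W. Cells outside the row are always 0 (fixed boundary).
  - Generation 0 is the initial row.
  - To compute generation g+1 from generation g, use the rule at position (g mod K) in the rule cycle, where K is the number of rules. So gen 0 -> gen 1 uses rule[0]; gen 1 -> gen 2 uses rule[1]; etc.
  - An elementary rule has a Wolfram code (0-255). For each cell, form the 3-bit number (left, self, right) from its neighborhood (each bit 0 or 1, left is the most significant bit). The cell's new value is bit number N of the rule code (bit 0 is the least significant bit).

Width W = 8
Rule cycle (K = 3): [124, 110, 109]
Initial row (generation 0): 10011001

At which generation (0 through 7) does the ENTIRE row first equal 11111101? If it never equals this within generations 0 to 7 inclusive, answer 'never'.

Gen 0: 10011001
Gen 1 (rule 124): 11011101
Gen 2 (rule 110): 11110111
Gen 3 (rule 109): 10011101
Gen 4 (rule 124): 11010111
Gen 5 (rule 110): 11111101
Gen 6 (rule 109): 10000111
Gen 7 (rule 124): 11000101

Answer: 5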